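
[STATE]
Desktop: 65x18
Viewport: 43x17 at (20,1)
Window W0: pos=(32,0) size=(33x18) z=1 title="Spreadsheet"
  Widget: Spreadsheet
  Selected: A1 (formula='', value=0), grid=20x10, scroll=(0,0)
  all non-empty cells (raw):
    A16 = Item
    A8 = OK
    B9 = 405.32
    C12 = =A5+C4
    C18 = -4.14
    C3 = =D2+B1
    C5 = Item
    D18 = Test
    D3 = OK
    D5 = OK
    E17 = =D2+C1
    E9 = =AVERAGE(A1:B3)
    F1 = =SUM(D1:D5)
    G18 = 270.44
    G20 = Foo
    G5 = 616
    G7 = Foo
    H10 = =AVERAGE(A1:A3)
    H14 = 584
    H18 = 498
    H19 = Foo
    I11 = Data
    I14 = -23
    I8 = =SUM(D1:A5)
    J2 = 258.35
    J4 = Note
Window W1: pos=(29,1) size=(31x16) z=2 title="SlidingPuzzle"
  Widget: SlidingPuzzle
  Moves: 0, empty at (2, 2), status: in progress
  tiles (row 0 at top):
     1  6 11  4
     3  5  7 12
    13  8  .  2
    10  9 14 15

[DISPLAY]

         ┏━━━━━━━━━━━━━━━━━━━━━━━━━━━━━┓   
         ┃ SlidingPuzzle               ┃───
         ┠─────────────────────────────┨   
         ┃┌────┬────┬────┬────┐        ┃   
         ┃│  1 │  6 │ 11 │  4 │        ┃---
         ┃├────┼────┼────┼────┤        ┃0  
         ┃│  3 │  5 │  7 │ 12 │        ┃0  
         ┃├────┼────┼────┼────┤        ┃0OK
         ┃│ 13 │  8 │    │  2 │        ┃0  
         ┃├────┼────┼────┼────┤        ┃ OK
         ┃│ 10 │  9 │ 14 │ 15 │        ┃0  
         ┃└────┴────┴────┴────┘        ┃0  
         ┃Moves: 0                     ┃0  
         ┃                             ┃0  
         ┃                             ┃0  
         ┗━━━━━━━━━━━━━━━━━━━━━━━━━━━━━┛0  
            ┗━━━━━━━━━━━━━━━━━━━━━━━━━━━━━━


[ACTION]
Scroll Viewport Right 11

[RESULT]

       ┏━━━━━━━━━━━━━━━━━━━━━━━━━━━━━┓    ┃
       ┃ SlidingPuzzle               ┃────┨
       ┠─────────────────────────────┨    ┃
       ┃┌────┬────┬────┬────┐        ┃    ┃
       ┃│  1 │  6 │ 11 │  4 │        ┃----┃
       ┃├────┼────┼────┼────┤        ┃0   ┃
       ┃│  3 │  5 │  7 │ 12 │        ┃0   ┃
       ┃├────┼────┼────┼────┤        ┃0OK ┃
       ┃│ 13 │  8 │    │  2 │        ┃0   ┃
       ┃├────┼────┼────┼────┤        ┃ OK ┃
       ┃│ 10 │  9 │ 14 │ 15 │        ┃0   ┃
       ┃└────┴────┴────┴────┘        ┃0   ┃
       ┃Moves: 0                     ┃0   ┃
       ┃                             ┃0   ┃
       ┃                             ┃0   ┃
       ┗━━━━━━━━━━━━━━━━━━━━━━━━━━━━━┛0   ┃
          ┗━━━━━━━━━━━━━━━━━━━━━━━━━━━━━━━┛


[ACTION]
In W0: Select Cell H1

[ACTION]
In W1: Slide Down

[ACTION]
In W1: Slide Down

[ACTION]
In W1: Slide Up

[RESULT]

       ┏━━━━━━━━━━━━━━━━━━━━━━━━━━━━━┓    ┃
       ┃ SlidingPuzzle               ┃────┨
       ┠─────────────────────────────┨    ┃
       ┃┌────┬────┬────┬────┐        ┃    ┃
       ┃│  1 │  6 │ 11 │  4 │        ┃----┃
       ┃├────┼────┼────┼────┤        ┃0   ┃
       ┃│  3 │  5 │    │ 12 │        ┃0   ┃
       ┃├────┼────┼────┼────┤        ┃0OK ┃
       ┃│ 13 │  8 │  7 │  2 │        ┃0   ┃
       ┃├────┼────┼────┼────┤        ┃ OK ┃
       ┃│ 10 │  9 │ 14 │ 15 │        ┃0   ┃
       ┃└────┴────┴────┴────┘        ┃0   ┃
       ┃Moves: 3                     ┃0   ┃
       ┃                             ┃0   ┃
       ┃                             ┃0   ┃
       ┗━━━━━━━━━━━━━━━━━━━━━━━━━━━━━┛0   ┃
          ┗━━━━━━━━━━━━━━━━━━━━━━━━━━━━━━━┛


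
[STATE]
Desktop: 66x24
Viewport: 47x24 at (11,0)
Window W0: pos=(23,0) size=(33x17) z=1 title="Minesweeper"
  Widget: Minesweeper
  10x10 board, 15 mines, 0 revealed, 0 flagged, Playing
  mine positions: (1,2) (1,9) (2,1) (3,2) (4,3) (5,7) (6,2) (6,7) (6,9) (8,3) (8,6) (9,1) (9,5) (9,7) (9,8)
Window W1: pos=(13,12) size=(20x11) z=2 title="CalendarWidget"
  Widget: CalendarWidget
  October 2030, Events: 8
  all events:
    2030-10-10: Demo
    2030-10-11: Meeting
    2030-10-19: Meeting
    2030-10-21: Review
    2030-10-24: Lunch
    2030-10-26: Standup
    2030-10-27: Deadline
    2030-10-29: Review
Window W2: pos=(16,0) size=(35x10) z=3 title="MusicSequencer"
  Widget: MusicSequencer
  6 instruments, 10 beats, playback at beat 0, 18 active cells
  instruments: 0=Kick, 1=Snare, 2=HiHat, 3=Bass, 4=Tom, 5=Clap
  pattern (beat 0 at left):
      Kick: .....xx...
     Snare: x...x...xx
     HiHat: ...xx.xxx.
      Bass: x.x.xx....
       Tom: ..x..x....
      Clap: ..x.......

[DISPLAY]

     ┏━━━━━━━━━━━━━━━━━━━━━━━━━━━━━━━━━┓━━━━┓  
     ┃ MusicSequencer                  ┃    ┃  
     ┠─────────────────────────────────┨────┨  
     ┃      ▼123456789                 ┃    ┃  
     ┃  Kick·····██···                 ┃    ┃  
     ┃ Snare█···█···██                 ┃    ┃  
     ┃ HiHat···██·███·                 ┃    ┃  
     ┃  Bass█·█·██····                 ┃    ┃  
     ┃   Tom··█··█····                 ┃    ┃  
     ┗━━━━━━━━━━━━━━━━━━━━━━━━━━━━━━━━━┛    ┃  
            ┃■■■■■■■■■■                     ┃  
            ┃■■■■■■■■■■                     ┃  
  ┏━━━━━━━━━━━━━━━━━━┓■                     ┃  
  ┃ CalendarWidget   ┃                      ┃  
  ┠──────────────────┨                      ┃  
  ┃   October 2030   ┃                      ┃  
  ┃Mo Tu We Th Fr Sa ┃━━━━━━━━━━━━━━━━━━━━━━┛  
  ┃    1  2  3  4  5 ┃                         
  ┃ 7  8  9 10* 11* 1┃                         
  ┃14 15 16 17 18 19*┃                         
  ┃21* 22 23 24* 25 2┃                         
  ┃28 29* 30 31      ┃                         
  ┗━━━━━━━━━━━━━━━━━━┛                         
                                               


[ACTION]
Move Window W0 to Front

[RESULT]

     ┏━━━━━━┏━━━━━━━━━━━━━━━━━━━━━━━━━━━━━━━┓  
     ┃ Music┃ Minesweeper                   ┃  
     ┠──────┠───────────────────────────────┨  
     ┃      ┃■■■■■■■■■■                     ┃  
     ┃  Kick┃■■■■■■■■■■                     ┃  
     ┃ Snare┃■■■■■■■■■■                     ┃  
     ┃ HiHat┃■■■■■■■■■■                     ┃  
     ┃  Bass┃■■■■■■■■■■                     ┃  
     ┃   Tom┃■■■■■■■■■■                     ┃  
     ┗━━━━━━┃■■■■■■■■■■                     ┃  
            ┃■■■■■■■■■■                     ┃  
            ┃■■■■■■■■■■                     ┃  
  ┏━━━━━━━━━┃■■■■■■■■■■                     ┃  
  ┃ Calendar┃                               ┃  
  ┠─────────┃                               ┃  
  ┃   Octobe┃                               ┃  
  ┃Mo Tu We ┗━━━━━━━━━━━━━━━━━━━━━━━━━━━━━━━┛  
  ┃    1  2  3  4  5 ┃                         
  ┃ 7  8  9 10* 11* 1┃                         
  ┃14 15 16 17 18 19*┃                         
  ┃21* 22 23 24* 25 2┃                         
  ┃28 29* 30 31      ┃                         
  ┗━━━━━━━━━━━━━━━━━━┛                         
                                               


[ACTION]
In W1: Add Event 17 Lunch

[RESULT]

     ┏━━━━━━┏━━━━━━━━━━━━━━━━━━━━━━━━━━━━━━━┓  
     ┃ Music┃ Minesweeper                   ┃  
     ┠──────┠───────────────────────────────┨  
     ┃      ┃■■■■■■■■■■                     ┃  
     ┃  Kick┃■■■■■■■■■■                     ┃  
     ┃ Snare┃■■■■■■■■■■                     ┃  
     ┃ HiHat┃■■■■■■■■■■                     ┃  
     ┃  Bass┃■■■■■■■■■■                     ┃  
     ┃   Tom┃■■■■■■■■■■                     ┃  
     ┗━━━━━━┃■■■■■■■■■■                     ┃  
            ┃■■■■■■■■■■                     ┃  
            ┃■■■■■■■■■■                     ┃  
  ┏━━━━━━━━━┃■■■■■■■■■■                     ┃  
  ┃ Calendar┃                               ┃  
  ┠─────────┃                               ┃  
  ┃   Octobe┃                               ┃  
  ┃Mo Tu We ┗━━━━━━━━━━━━━━━━━━━━━━━━━━━━━━━┛  
  ┃    1  2  3  4  5 ┃                         
  ┃ 7  8  9 10* 11* 1┃                         
  ┃14 15 16 17* 18 19┃                         
  ┃21* 22 23 24* 25 2┃                         
  ┃28 29* 30 31      ┃                         
  ┗━━━━━━━━━━━━━━━━━━┛                         
                                               


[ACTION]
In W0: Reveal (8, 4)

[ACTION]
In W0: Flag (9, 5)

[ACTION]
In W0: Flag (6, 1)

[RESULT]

     ┏━━━━━━┏━━━━━━━━━━━━━━━━━━━━━━━━━━━━━━━┓  
     ┃ Music┃ Minesweeper                   ┃  
     ┠──────┠───────────────────────────────┨  
     ┃      ┃■■■■■■■■■■                     ┃  
     ┃  Kick┃■■■■■■■■■■                     ┃  
     ┃ Snare┃■■■■■■■■■■                     ┃  
     ┃ HiHat┃■■■■■■■■■■                     ┃  
     ┃  Bass┃■■■■■■■■■■                     ┃  
     ┃   Tom┃■■■■■■■■■■                     ┃  
     ┗━━━━━━┃■⚑■■■■■■■■                     ┃  
            ┃■■■■■■■■■■                     ┃  
            ┃■■■■2■■■■■                     ┃  
  ┏━━━━━━━━━┃■■■■■⚑■■■■                     ┃  
  ┃ Calendar┃                               ┃  
  ┠─────────┃                               ┃  
  ┃   Octobe┃                               ┃  
  ┃Mo Tu We ┗━━━━━━━━━━━━━━━━━━━━━━━━━━━━━━━┛  
  ┃    1  2  3  4  5 ┃                         
  ┃ 7  8  9 10* 11* 1┃                         
  ┃14 15 16 17* 18 19┃                         
  ┃21* 22 23 24* 25 2┃                         
  ┃28 29* 30 31      ┃                         
  ┗━━━━━━━━━━━━━━━━━━┛                         
                                               


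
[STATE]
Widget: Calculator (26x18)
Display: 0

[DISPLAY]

                         0
┌───┬───┬───┬───┐         
│ 7 │ 8 │ 9 │ ÷ │         
├───┼───┼───┼───┤         
│ 4 │ 5 │ 6 │ × │         
├───┼───┼───┼───┤         
│ 1 │ 2 │ 3 │ - │         
├───┼───┼───┼───┤         
│ 0 │ . │ = │ + │         
├───┼───┼───┼───┤         
│ C │ MC│ MR│ M+│         
└───┴───┴───┴───┘         
                          
                          
                          
                          
                          
                          


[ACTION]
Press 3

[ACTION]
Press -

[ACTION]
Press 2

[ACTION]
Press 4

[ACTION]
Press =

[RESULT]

                       -21
┌───┬───┬───┬───┐         
│ 7 │ 8 │ 9 │ ÷ │         
├───┼───┼───┼───┤         
│ 4 │ 5 │ 6 │ × │         
├───┼───┼───┼───┤         
│ 1 │ 2 │ 3 │ - │         
├───┼───┼───┼───┤         
│ 0 │ . │ = │ + │         
├───┼───┼───┼───┤         
│ C │ MC│ MR│ M+│         
└───┴───┴───┴───┘         
                          
                          
                          
                          
                          
                          


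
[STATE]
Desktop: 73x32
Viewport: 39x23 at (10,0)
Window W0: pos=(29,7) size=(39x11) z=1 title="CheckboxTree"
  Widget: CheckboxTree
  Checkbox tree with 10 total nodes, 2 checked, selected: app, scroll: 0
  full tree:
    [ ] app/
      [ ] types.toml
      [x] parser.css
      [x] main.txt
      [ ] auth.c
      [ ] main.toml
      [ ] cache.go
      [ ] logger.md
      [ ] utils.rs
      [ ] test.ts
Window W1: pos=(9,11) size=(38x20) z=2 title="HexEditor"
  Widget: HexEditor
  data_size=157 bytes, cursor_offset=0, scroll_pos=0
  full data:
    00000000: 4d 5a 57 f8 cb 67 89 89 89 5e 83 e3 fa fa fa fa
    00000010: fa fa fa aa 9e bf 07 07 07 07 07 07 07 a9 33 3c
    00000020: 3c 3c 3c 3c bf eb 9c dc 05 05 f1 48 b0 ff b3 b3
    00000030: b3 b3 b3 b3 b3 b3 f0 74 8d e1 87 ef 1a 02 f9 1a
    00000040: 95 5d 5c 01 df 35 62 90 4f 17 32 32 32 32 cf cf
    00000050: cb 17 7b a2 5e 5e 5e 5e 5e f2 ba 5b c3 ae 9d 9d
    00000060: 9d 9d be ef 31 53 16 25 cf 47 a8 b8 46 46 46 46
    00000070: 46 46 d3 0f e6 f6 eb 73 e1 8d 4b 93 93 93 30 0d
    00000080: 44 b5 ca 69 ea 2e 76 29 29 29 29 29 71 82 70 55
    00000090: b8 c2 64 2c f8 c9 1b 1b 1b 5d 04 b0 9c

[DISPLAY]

                                       
                                       
                                       
                                       
                                       
                                       
                                       
                   ┏━━━━━━━━━━━━━━━━━━━
                   ┃ CheckboxTree      
                   ┠───────────────────
                   ┃>[-] app/          
━━━━━━━━━━━━━━━━━━━━━━━━━━━━━━━━━━━━┓  
 HexEditor                          ┃  
────────────────────────────────────┨  
00000000  4D 5a 57 f8 cb 67 89 89  8┃  
00000010  fa fa fa aa 9e bf 07 07  0┃  
00000020  3c 3c 3c 3c bf eb 9c dc  0┃  
00000030  b3 b3 b3 b3 b3 b3 f0 74  8┃━━
00000040  95 5d 5c 01 df 35 62 90  4┃  
00000050  cb 17 7b a2 5e 5e 5e 5e  5┃  
00000060  9d 9d be ef 31 53 16 25  c┃  
00000070  46 46 d3 0f e6 f6 eb 73  e┃  
00000080  44 b5 ca 69 ea 2e 76 29  2┃  


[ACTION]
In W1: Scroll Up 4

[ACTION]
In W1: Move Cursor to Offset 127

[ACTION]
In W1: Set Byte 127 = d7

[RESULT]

                                       
                                       
                                       
                                       
                                       
                                       
                                       
                   ┏━━━━━━━━━━━━━━━━━━━
                   ┃ CheckboxTree      
                   ┠───────────────────
                   ┃>[-] app/          
━━━━━━━━━━━━━━━━━━━━━━━━━━━━━━━━━━━━┓  
 HexEditor                          ┃  
────────────────────────────────────┨  
00000000  4d 5a 57 f8 cb 67 89 89  8┃  
00000010  fa fa fa aa 9e bf 07 07  0┃  
00000020  3c 3c 3c 3c bf eb 9c dc  0┃  
00000030  b3 b3 b3 b3 b3 b3 f0 74  8┃━━
00000040  95 5d 5c 01 df 35 62 90  4┃  
00000050  cb 17 7b a2 5e 5e 5e 5e  5┃  
00000060  9d 9d be ef 31 53 16 25  c┃  
00000070  46 46 d3 0f e6 f6 eb 73  e┃  
00000080  44 b5 ca 69 ea 2e 76 29  2┃  


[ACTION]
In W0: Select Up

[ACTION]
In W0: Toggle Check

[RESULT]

                                       
                                       
                                       
                                       
                                       
                                       
                                       
                   ┏━━━━━━━━━━━━━━━━━━━
                   ┃ CheckboxTree      
                   ┠───────────────────
                   ┃>[x] app/          
━━━━━━━━━━━━━━━━━━━━━━━━━━━━━━━━━━━━┓  
 HexEditor                          ┃  
────────────────────────────────────┨  
00000000  4d 5a 57 f8 cb 67 89 89  8┃  
00000010  fa fa fa aa 9e bf 07 07  0┃  
00000020  3c 3c 3c 3c bf eb 9c dc  0┃  
00000030  b3 b3 b3 b3 b3 b3 f0 74  8┃━━
00000040  95 5d 5c 01 df 35 62 90  4┃  
00000050  cb 17 7b a2 5e 5e 5e 5e  5┃  
00000060  9d 9d be ef 31 53 16 25  c┃  
00000070  46 46 d3 0f e6 f6 eb 73  e┃  
00000080  44 b5 ca 69 ea 2e 76 29  2┃  


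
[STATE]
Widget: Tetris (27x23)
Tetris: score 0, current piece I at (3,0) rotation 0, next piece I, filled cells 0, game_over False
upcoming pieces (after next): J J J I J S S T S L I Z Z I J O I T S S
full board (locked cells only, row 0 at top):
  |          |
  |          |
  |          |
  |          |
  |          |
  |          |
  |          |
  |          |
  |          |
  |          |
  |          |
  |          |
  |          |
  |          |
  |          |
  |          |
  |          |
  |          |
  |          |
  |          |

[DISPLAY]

   ████   │Next:           
          │████            
          │                
          │                
          │                
          │                
          │Score:          
          │0               
          │                
          │                
          │                
          │                
          │                
          │                
          │                
          │                
          │                
          │                
          │                
          │                
          │                
          │                
          │                


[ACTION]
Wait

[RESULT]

          │Next:           
   ████   │████            
          │                
          │                
          │                
          │                
          │Score:          
          │0               
          │                
          │                
          │                
          │                
          │                
          │                
          │                
          │                
          │                
          │                
          │                
          │                
          │                
          │                
          │                


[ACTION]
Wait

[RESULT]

          │Next:           
          │████            
   ████   │                
          │                
          │                
          │                
          │Score:          
          │0               
          │                
          │                
          │                
          │                
          │                
          │                
          │                
          │                
          │                
          │                
          │                
          │                
          │                
          │                
          │                


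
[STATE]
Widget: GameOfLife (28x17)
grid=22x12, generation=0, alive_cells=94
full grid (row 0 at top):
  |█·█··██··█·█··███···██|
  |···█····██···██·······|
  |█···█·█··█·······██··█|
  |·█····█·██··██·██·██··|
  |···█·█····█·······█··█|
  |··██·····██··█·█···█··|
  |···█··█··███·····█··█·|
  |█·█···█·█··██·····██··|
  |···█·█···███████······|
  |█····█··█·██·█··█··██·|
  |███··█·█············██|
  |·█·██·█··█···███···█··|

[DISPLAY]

Gen: 0                      
█·█··██··█·█··███···██      
···█····██···██·······      
█···█·█··█·······██··█      
·█····█·██··██·██·██··      
···█·█····█·······█··█      
··██·····██··█·█···█··      
···█··█··███·····█··█·      
█·█···█·█··██·····██··      
···█·█···███████······      
█····█··█·██·█··█··██·      
███··█·█············██      
·█·██·█··█···███···█··      
                            
                            
                            
                            


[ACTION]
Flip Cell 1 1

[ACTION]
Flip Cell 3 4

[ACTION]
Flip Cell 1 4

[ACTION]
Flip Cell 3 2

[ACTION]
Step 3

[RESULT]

Gen: 3                      
·····███···██·········      
██····██·······█····█·      
█·█·█···█·██··█····█·█      
█·█···█·█···········██      
··········█···████·█·█      
██·█········█··███·███      
██··█··█··█····█·█··█·      
███·····██····██····██      
███·········██···██··█      
█········█·····██·██·█      
█·█······█·····██·····      
██····█··█··███·······      
                            
                            
                            
                            


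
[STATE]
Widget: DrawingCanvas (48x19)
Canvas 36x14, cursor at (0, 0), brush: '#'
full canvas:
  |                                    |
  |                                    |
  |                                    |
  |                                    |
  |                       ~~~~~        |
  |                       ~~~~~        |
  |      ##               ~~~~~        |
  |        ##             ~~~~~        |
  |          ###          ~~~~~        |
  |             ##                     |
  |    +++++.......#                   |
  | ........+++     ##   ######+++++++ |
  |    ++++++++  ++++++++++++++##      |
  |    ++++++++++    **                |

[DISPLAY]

+                                               
                                                
                                                
                                                
                       ~~~~~                    
                       ~~~~~                    
      ##               ~~~~~                    
        ##             ~~~~~                    
          ###          ~~~~~                    
             ##                                 
    +++++.......#                               
 ........+++     ##   ######+++++++             
    ++++++++  ++++++++++++++##                  
    ++++++++++    **                            
                                                
                                                
                                                
                                                
                                                


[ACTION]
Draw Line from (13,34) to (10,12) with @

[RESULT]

+                                               
                                                
                                                
                                                
                       ~~~~~                    
                       ~~~~~                    
      ##               ~~~~~                    
        ##             ~~~~~                    
          ###          ~~~~~                    
             ##                                 
    +++++...@@@@#                               
 ........+++    @@@@@@@#####+++++++             
    ++++++++  +++++++++@@@@@@@@                 
    ++++++++++    **           @@@@             
                                                
                                                
                                                
                                                
                                                


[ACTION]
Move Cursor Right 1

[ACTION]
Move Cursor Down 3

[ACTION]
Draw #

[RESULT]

                                                
                                                
                                                
 #                                              
                       ~~~~~                    
                       ~~~~~                    
      ##               ~~~~~                    
        ##             ~~~~~                    
          ###          ~~~~~                    
             ##                                 
    +++++...@@@@#                               
 ........+++    @@@@@@@#####+++++++             
    ++++++++  +++++++++@@@@@@@@                 
    ++++++++++    **           @@@@             
                                                
                                                
                                                
                                                
                                                


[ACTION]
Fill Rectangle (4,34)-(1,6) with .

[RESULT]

                                                
      .............................             
      .............................             
 #    .............................             
      .............................             
                       ~~~~~                    
      ##               ~~~~~                    
        ##             ~~~~~                    
          ###          ~~~~~                    
             ##                                 
    +++++...@@@@#                               
 ........+++    @@@@@@@#####+++++++             
    ++++++++  +++++++++@@@@@@@@                 
    ++++++++++    **           @@@@             
                                                
                                                
                                                
                                                
                                                


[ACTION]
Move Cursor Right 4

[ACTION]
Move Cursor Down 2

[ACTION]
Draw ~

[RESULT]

                                                
      .............................             
      .............................             
 #    .............................             
      .............................             
     ~                 ~~~~~                    
      ##               ~~~~~                    
        ##             ~~~~~                    
          ###          ~~~~~                    
             ##                                 
    +++++...@@@@#                               
 ........+++    @@@@@@@#####+++++++             
    ++++++++  +++++++++@@@@@@@@                 
    ++++++++++    **           @@@@             
                                                
                                                
                                                
                                                
                                                


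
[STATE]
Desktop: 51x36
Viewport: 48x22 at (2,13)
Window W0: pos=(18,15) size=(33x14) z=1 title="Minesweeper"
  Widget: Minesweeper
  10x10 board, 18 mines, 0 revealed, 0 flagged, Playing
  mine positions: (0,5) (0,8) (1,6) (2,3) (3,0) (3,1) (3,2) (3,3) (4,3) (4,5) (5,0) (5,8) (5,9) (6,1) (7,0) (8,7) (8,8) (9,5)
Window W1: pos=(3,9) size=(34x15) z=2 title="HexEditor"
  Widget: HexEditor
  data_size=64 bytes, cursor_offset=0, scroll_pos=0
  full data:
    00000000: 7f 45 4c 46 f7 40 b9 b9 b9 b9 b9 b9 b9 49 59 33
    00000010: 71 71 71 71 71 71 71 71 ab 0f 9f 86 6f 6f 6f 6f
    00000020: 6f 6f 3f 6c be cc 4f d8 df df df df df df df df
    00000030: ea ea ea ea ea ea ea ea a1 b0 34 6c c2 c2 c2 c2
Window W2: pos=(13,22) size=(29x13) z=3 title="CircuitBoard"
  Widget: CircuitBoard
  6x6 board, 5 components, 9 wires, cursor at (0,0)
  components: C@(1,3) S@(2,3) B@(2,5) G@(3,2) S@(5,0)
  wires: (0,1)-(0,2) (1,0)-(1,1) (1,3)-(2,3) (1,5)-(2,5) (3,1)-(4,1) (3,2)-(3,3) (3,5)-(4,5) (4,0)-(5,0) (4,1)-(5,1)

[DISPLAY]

 ┃00000010  71 71 71 71 71 71 71 7┃             
 ┃00000020  6f 6f 3f 6c be cc 4f d┃             
 ┃00000030  ea ea ea ea ea ea ea e┃━━━━━━━━━━━━━
 ┃                                ┃             
 ┃                                ┃─────────────
 ┃                                ┃             
 ┃                                ┃             
 ┃                                ┃             
 ┃                                ┃             
 ┃         ┏━━━━━━━━━━━━━━━━━━━━━━━━━━━┓        
 ┗━━━━━━━━━┃ CircuitBoard              ┃        
           ┠───────────────────────────┨        
           ┃   0 1 2 3 4 5             ┃        
           ┃0  [.]  · ─ ·              ┃        
           ┃                           ┃        
           ┃1   · ─ ·       C       ·  ┃━━━━━━━━
           ┃                │       │  ┃        
           ┃2               S       B  ┃        
           ┃                           ┃        
           ┃3       ·   G ─ ·       ·  ┃        
           ┃        │               │  ┃        
           ┗━━━━━━━━━━━━━━━━━━━━━━━━━━━┛        


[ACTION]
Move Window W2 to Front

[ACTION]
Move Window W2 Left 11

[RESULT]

 ┃00000010  71 71 71 71 71 71 71 7┃             
 ┃00000020  6f 6f 3f 6c be cc 4f d┃             
 ┃00000030  ea ea ea ea ea ea ea e┃━━━━━━━━━━━━━
 ┃                                ┃             
 ┃                                ┃─────────────
 ┃                                ┃             
 ┃                                ┃             
 ┃                                ┃             
 ┃                                ┃             
┏━━━━━━━━━━━━━━━━━━━━━━━━━━━┓     ┃             
┃ CircuitBoard              ┃━━━━━┛             
┠───────────────────────────┨                   
┃   0 1 2 3 4 5             ┃                   
┃0  [.]  · ─ ·              ┃                   
┃                           ┃                   
┃1   · ─ ·       C       ·  ┃━━━━━━━━━━━━━━━━━━━
┃                │       │  ┃                   
┃2               S       B  ┃                   
┃                           ┃                   
┃3       ·   G ─ ·       ·  ┃                   
┃        │               │  ┃                   
┗━━━━━━━━━━━━━━━━━━━━━━━━━━━┛                   


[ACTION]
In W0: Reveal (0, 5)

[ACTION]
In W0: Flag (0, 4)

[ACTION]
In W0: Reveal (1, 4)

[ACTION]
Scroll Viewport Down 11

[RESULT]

 ┃00000020  6f 6f 3f 6c be cc 4f d┃             
 ┃00000030  ea ea ea ea ea ea ea e┃━━━━━━━━━━━━━
 ┃                                ┃             
 ┃                                ┃─────────────
 ┃                                ┃             
 ┃                                ┃             
 ┃                                ┃             
 ┃                                ┃             
┏━━━━━━━━━━━━━━━━━━━━━━━━━━━┓     ┃             
┃ CircuitBoard              ┃━━━━━┛             
┠───────────────────────────┨                   
┃   0 1 2 3 4 5             ┃                   
┃0  [.]  · ─ ·              ┃                   
┃                           ┃                   
┃1   · ─ ·       C       ·  ┃━━━━━━━━━━━━━━━━━━━
┃                │       │  ┃                   
┃2               S       B  ┃                   
┃                           ┃                   
┃3       ·   G ─ ·       ·  ┃                   
┃        │               │  ┃                   
┗━━━━━━━━━━━━━━━━━━━━━━━━━━━┛                   
                                                


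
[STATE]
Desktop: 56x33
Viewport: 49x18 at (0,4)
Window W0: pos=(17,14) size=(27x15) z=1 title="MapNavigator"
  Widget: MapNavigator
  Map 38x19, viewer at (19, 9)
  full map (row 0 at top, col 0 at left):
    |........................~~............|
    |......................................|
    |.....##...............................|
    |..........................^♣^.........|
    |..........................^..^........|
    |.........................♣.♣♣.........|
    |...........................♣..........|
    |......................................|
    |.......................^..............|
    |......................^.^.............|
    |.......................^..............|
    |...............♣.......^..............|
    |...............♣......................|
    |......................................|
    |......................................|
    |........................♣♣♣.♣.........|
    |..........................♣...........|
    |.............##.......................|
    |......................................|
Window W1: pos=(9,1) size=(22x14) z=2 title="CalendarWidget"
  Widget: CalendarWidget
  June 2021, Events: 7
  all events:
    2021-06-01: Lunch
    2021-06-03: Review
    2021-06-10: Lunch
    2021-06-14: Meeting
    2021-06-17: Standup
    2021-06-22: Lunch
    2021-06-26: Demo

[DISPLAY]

         ┃     June 2021      ┃                  
         ┃Mo Tu We Th Fr Sa Su┃                  
         ┃    1*  2  3*  4  5 ┃                  
         ┃ 7  8  9 10* 11 12 1┃                  
         ┃14* 15 16 17* 18 19 ┃                  
         ┃21 22* 23 24 25 26* ┃                  
         ┃28 29 30            ┃                  
         ┃                    ┃                  
         ┃                    ┃                  
         ┃                    ┃                  
         ┗━━━━━━━━━━━━━━━━━━━━┛━━━━━━━━━━━━┓     
                 ┃ MapNavigator            ┃     
                 ┠─────────────────────────┨     
                 ┃...................^..^..┃     
                 ┃..................♣.♣♣...┃     
                 ┃....................♣....┃     
                 ┃.........................┃     
                 ┃................^........┃     


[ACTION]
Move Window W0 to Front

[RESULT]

         ┃     June 2021      ┃                  
         ┃Mo Tu We Th Fr Sa Su┃                  
         ┃    1*  2  3*  4  5 ┃                  
         ┃ 7  8  9 10* 11 12 1┃                  
         ┃14* 15 16 17* 18 19 ┃                  
         ┃21 22* 23 24 25 26* ┃                  
         ┃28 29 30            ┃                  
         ┃                    ┃                  
         ┃                    ┃                  
         ┃                    ┃                  
         ┗━━━━━━━┏━━━━━━━━━━━━━━━━━━━━━━━━━┓     
                 ┃ MapNavigator            ┃     
                 ┠─────────────────────────┨     
                 ┃...................^..^..┃     
                 ┃..................♣.♣♣...┃     
                 ┃....................♣....┃     
                 ┃.........................┃     
                 ┃................^........┃     


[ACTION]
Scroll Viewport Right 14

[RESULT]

  ┃     June 2021      ┃                         
  ┃Mo Tu We Th Fr Sa Su┃                         
  ┃    1*  2  3*  4  5 ┃                         
  ┃ 7  8  9 10* 11 12 1┃                         
  ┃14* 15 16 17* 18 19 ┃                         
  ┃21 22* 23 24 25 26* ┃                         
  ┃28 29 30            ┃                         
  ┃                    ┃                         
  ┃                    ┃                         
  ┃                    ┃                         
  ┗━━━━━━━┏━━━━━━━━━━━━━━━━━━━━━━━━━┓            
          ┃ MapNavigator            ┃            
          ┠─────────────────────────┨            
          ┃...................^..^..┃            
          ┃..................♣.♣♣...┃            
          ┃....................♣....┃            
          ┃.........................┃            
          ┃................^........┃            


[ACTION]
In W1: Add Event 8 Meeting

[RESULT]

  ┃     June 2021      ┃                         
  ┃Mo Tu We Th Fr Sa Su┃                         
  ┃    1*  2  3*  4  5 ┃                         
  ┃ 7  8*  9 10* 11 12 ┃                         
  ┃14* 15 16 17* 18 19 ┃                         
  ┃21 22* 23 24 25 26* ┃                         
  ┃28 29 30            ┃                         
  ┃                    ┃                         
  ┃                    ┃                         
  ┃                    ┃                         
  ┗━━━━━━━┏━━━━━━━━━━━━━━━━━━━━━━━━━┓            
          ┃ MapNavigator            ┃            
          ┠─────────────────────────┨            
          ┃...................^..^..┃            
          ┃..................♣.♣♣...┃            
          ┃....................♣....┃            
          ┃.........................┃            
          ┃................^........┃            


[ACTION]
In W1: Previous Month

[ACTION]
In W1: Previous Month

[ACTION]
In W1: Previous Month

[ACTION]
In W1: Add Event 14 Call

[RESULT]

  ┃     March 2021     ┃                         
  ┃Mo Tu We Th Fr Sa Su┃                         
  ┃ 1  2  3  4  5  6  7┃                         
  ┃ 8  9 10 11 12 13 14┃                         
  ┃15 16 17 18 19 20 21┃                         
  ┃22 23 24 25 26 27 28┃                         
  ┃29 30 31            ┃                         
  ┃                    ┃                         
  ┃                    ┃                         
  ┃                    ┃                         
  ┗━━━━━━━┏━━━━━━━━━━━━━━━━━━━━━━━━━┓            
          ┃ MapNavigator            ┃            
          ┠─────────────────────────┨            
          ┃...................^..^..┃            
          ┃..................♣.♣♣...┃            
          ┃....................♣....┃            
          ┃.........................┃            
          ┃................^........┃            
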